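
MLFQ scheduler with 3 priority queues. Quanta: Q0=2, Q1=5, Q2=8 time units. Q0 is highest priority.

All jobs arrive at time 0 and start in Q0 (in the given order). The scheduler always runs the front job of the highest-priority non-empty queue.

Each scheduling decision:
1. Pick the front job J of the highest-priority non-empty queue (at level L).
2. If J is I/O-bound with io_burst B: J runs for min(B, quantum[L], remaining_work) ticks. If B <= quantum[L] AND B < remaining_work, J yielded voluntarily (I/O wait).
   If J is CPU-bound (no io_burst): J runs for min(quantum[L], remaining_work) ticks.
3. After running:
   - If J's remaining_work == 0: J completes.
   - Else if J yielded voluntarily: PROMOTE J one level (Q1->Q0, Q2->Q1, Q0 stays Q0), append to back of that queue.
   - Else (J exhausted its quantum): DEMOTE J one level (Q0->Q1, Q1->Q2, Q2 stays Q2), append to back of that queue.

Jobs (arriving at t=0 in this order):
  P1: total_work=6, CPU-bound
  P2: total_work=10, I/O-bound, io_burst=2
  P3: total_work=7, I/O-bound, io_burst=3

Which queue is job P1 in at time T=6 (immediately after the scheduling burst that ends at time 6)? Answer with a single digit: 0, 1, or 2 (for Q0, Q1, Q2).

t=0-2: P1@Q0 runs 2, rem=4, quantum used, demote→Q1. Q0=[P2,P3] Q1=[P1] Q2=[]
t=2-4: P2@Q0 runs 2, rem=8, I/O yield, promote→Q0. Q0=[P3,P2] Q1=[P1] Q2=[]
t=4-6: P3@Q0 runs 2, rem=5, quantum used, demote→Q1. Q0=[P2] Q1=[P1,P3] Q2=[]
t=6-8: P2@Q0 runs 2, rem=6, I/O yield, promote→Q0. Q0=[P2] Q1=[P1,P3] Q2=[]
t=8-10: P2@Q0 runs 2, rem=4, I/O yield, promote→Q0. Q0=[P2] Q1=[P1,P3] Q2=[]
t=10-12: P2@Q0 runs 2, rem=2, I/O yield, promote→Q0. Q0=[P2] Q1=[P1,P3] Q2=[]
t=12-14: P2@Q0 runs 2, rem=0, completes. Q0=[] Q1=[P1,P3] Q2=[]
t=14-18: P1@Q1 runs 4, rem=0, completes. Q0=[] Q1=[P3] Q2=[]
t=18-21: P3@Q1 runs 3, rem=2, I/O yield, promote→Q0. Q0=[P3] Q1=[] Q2=[]
t=21-23: P3@Q0 runs 2, rem=0, completes. Q0=[] Q1=[] Q2=[]

Answer: 1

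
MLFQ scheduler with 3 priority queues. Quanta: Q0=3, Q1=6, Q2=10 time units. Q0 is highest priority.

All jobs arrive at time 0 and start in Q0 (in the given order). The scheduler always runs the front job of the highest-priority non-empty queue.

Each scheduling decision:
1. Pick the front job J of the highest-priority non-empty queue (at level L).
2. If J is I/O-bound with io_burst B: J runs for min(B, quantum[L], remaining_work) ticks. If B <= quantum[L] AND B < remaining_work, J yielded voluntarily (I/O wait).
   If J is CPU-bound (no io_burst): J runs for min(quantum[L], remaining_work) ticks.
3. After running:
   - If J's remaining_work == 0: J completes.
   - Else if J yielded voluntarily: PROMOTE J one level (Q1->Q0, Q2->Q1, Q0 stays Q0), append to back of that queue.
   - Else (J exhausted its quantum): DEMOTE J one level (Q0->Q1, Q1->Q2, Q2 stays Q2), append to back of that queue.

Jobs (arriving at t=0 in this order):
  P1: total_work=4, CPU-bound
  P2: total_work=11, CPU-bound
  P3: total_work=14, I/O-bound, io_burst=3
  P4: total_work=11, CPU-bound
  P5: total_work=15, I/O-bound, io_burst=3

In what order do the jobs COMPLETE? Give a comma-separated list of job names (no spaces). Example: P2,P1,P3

t=0-3: P1@Q0 runs 3, rem=1, quantum used, demote→Q1. Q0=[P2,P3,P4,P5] Q1=[P1] Q2=[]
t=3-6: P2@Q0 runs 3, rem=8, quantum used, demote→Q1. Q0=[P3,P4,P5] Q1=[P1,P2] Q2=[]
t=6-9: P3@Q0 runs 3, rem=11, I/O yield, promote→Q0. Q0=[P4,P5,P3] Q1=[P1,P2] Q2=[]
t=9-12: P4@Q0 runs 3, rem=8, quantum used, demote→Q1. Q0=[P5,P3] Q1=[P1,P2,P4] Q2=[]
t=12-15: P5@Q0 runs 3, rem=12, I/O yield, promote→Q0. Q0=[P3,P5] Q1=[P1,P2,P4] Q2=[]
t=15-18: P3@Q0 runs 3, rem=8, I/O yield, promote→Q0. Q0=[P5,P3] Q1=[P1,P2,P4] Q2=[]
t=18-21: P5@Q0 runs 3, rem=9, I/O yield, promote→Q0. Q0=[P3,P5] Q1=[P1,P2,P4] Q2=[]
t=21-24: P3@Q0 runs 3, rem=5, I/O yield, promote→Q0. Q0=[P5,P3] Q1=[P1,P2,P4] Q2=[]
t=24-27: P5@Q0 runs 3, rem=6, I/O yield, promote→Q0. Q0=[P3,P5] Q1=[P1,P2,P4] Q2=[]
t=27-30: P3@Q0 runs 3, rem=2, I/O yield, promote→Q0. Q0=[P5,P3] Q1=[P1,P2,P4] Q2=[]
t=30-33: P5@Q0 runs 3, rem=3, I/O yield, promote→Q0. Q0=[P3,P5] Q1=[P1,P2,P4] Q2=[]
t=33-35: P3@Q0 runs 2, rem=0, completes. Q0=[P5] Q1=[P1,P2,P4] Q2=[]
t=35-38: P5@Q0 runs 3, rem=0, completes. Q0=[] Q1=[P1,P2,P4] Q2=[]
t=38-39: P1@Q1 runs 1, rem=0, completes. Q0=[] Q1=[P2,P4] Q2=[]
t=39-45: P2@Q1 runs 6, rem=2, quantum used, demote→Q2. Q0=[] Q1=[P4] Q2=[P2]
t=45-51: P4@Q1 runs 6, rem=2, quantum used, demote→Q2. Q0=[] Q1=[] Q2=[P2,P4]
t=51-53: P2@Q2 runs 2, rem=0, completes. Q0=[] Q1=[] Q2=[P4]
t=53-55: P4@Q2 runs 2, rem=0, completes. Q0=[] Q1=[] Q2=[]

Answer: P3,P5,P1,P2,P4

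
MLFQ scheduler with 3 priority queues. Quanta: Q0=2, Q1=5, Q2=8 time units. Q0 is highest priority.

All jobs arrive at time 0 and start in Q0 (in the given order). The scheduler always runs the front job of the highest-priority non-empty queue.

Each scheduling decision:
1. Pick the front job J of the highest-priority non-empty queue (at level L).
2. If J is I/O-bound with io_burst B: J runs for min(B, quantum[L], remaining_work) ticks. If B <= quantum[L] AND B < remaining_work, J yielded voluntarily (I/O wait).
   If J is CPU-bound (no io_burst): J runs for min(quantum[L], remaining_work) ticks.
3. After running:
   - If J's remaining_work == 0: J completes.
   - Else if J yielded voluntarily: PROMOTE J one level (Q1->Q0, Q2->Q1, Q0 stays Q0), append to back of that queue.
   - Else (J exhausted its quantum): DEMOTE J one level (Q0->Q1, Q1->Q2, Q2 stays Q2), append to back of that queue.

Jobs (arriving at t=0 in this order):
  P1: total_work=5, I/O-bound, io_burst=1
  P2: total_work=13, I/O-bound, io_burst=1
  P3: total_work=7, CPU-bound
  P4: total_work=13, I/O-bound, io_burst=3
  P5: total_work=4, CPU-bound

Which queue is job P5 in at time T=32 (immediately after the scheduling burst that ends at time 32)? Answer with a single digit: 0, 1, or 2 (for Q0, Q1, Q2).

Answer: 1

Derivation:
t=0-1: P1@Q0 runs 1, rem=4, I/O yield, promote→Q0. Q0=[P2,P3,P4,P5,P1] Q1=[] Q2=[]
t=1-2: P2@Q0 runs 1, rem=12, I/O yield, promote→Q0. Q0=[P3,P4,P5,P1,P2] Q1=[] Q2=[]
t=2-4: P3@Q0 runs 2, rem=5, quantum used, demote→Q1. Q0=[P4,P5,P1,P2] Q1=[P3] Q2=[]
t=4-6: P4@Q0 runs 2, rem=11, quantum used, demote→Q1. Q0=[P5,P1,P2] Q1=[P3,P4] Q2=[]
t=6-8: P5@Q0 runs 2, rem=2, quantum used, demote→Q1. Q0=[P1,P2] Q1=[P3,P4,P5] Q2=[]
t=8-9: P1@Q0 runs 1, rem=3, I/O yield, promote→Q0. Q0=[P2,P1] Q1=[P3,P4,P5] Q2=[]
t=9-10: P2@Q0 runs 1, rem=11, I/O yield, promote→Q0. Q0=[P1,P2] Q1=[P3,P4,P5] Q2=[]
t=10-11: P1@Q0 runs 1, rem=2, I/O yield, promote→Q0. Q0=[P2,P1] Q1=[P3,P4,P5] Q2=[]
t=11-12: P2@Q0 runs 1, rem=10, I/O yield, promote→Q0. Q0=[P1,P2] Q1=[P3,P4,P5] Q2=[]
t=12-13: P1@Q0 runs 1, rem=1, I/O yield, promote→Q0. Q0=[P2,P1] Q1=[P3,P4,P5] Q2=[]
t=13-14: P2@Q0 runs 1, rem=9, I/O yield, promote→Q0. Q0=[P1,P2] Q1=[P3,P4,P5] Q2=[]
t=14-15: P1@Q0 runs 1, rem=0, completes. Q0=[P2] Q1=[P3,P4,P5] Q2=[]
t=15-16: P2@Q0 runs 1, rem=8, I/O yield, promote→Q0. Q0=[P2] Q1=[P3,P4,P5] Q2=[]
t=16-17: P2@Q0 runs 1, rem=7, I/O yield, promote→Q0. Q0=[P2] Q1=[P3,P4,P5] Q2=[]
t=17-18: P2@Q0 runs 1, rem=6, I/O yield, promote→Q0. Q0=[P2] Q1=[P3,P4,P5] Q2=[]
t=18-19: P2@Q0 runs 1, rem=5, I/O yield, promote→Q0. Q0=[P2] Q1=[P3,P4,P5] Q2=[]
t=19-20: P2@Q0 runs 1, rem=4, I/O yield, promote→Q0. Q0=[P2] Q1=[P3,P4,P5] Q2=[]
t=20-21: P2@Q0 runs 1, rem=3, I/O yield, promote→Q0. Q0=[P2] Q1=[P3,P4,P5] Q2=[]
t=21-22: P2@Q0 runs 1, rem=2, I/O yield, promote→Q0. Q0=[P2] Q1=[P3,P4,P5] Q2=[]
t=22-23: P2@Q0 runs 1, rem=1, I/O yield, promote→Q0. Q0=[P2] Q1=[P3,P4,P5] Q2=[]
t=23-24: P2@Q0 runs 1, rem=0, completes. Q0=[] Q1=[P3,P4,P5] Q2=[]
t=24-29: P3@Q1 runs 5, rem=0, completes. Q0=[] Q1=[P4,P5] Q2=[]
t=29-32: P4@Q1 runs 3, rem=8, I/O yield, promote→Q0. Q0=[P4] Q1=[P5] Q2=[]
t=32-34: P4@Q0 runs 2, rem=6, quantum used, demote→Q1. Q0=[] Q1=[P5,P4] Q2=[]
t=34-36: P5@Q1 runs 2, rem=0, completes. Q0=[] Q1=[P4] Q2=[]
t=36-39: P4@Q1 runs 3, rem=3, I/O yield, promote→Q0. Q0=[P4] Q1=[] Q2=[]
t=39-41: P4@Q0 runs 2, rem=1, quantum used, demote→Q1. Q0=[] Q1=[P4] Q2=[]
t=41-42: P4@Q1 runs 1, rem=0, completes. Q0=[] Q1=[] Q2=[]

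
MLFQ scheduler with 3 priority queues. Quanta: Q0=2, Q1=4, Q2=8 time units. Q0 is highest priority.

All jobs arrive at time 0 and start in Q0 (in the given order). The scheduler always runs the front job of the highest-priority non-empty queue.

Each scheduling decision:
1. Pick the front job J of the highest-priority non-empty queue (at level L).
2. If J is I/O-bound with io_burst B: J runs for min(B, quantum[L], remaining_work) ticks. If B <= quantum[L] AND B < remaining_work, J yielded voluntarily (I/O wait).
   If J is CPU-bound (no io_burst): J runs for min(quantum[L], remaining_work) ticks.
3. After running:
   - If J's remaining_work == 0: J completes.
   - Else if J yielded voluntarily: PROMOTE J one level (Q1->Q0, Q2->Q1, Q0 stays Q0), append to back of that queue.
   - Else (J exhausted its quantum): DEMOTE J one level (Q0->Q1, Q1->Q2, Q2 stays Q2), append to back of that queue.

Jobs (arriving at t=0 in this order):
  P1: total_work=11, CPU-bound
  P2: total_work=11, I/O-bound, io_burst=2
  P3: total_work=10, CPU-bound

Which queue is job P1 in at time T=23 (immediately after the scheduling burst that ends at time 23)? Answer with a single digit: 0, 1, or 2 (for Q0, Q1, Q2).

t=0-2: P1@Q0 runs 2, rem=9, quantum used, demote→Q1. Q0=[P2,P3] Q1=[P1] Q2=[]
t=2-4: P2@Q0 runs 2, rem=9, I/O yield, promote→Q0. Q0=[P3,P2] Q1=[P1] Q2=[]
t=4-6: P3@Q0 runs 2, rem=8, quantum used, demote→Q1. Q0=[P2] Q1=[P1,P3] Q2=[]
t=6-8: P2@Q0 runs 2, rem=7, I/O yield, promote→Q0. Q0=[P2] Q1=[P1,P3] Q2=[]
t=8-10: P2@Q0 runs 2, rem=5, I/O yield, promote→Q0. Q0=[P2] Q1=[P1,P3] Q2=[]
t=10-12: P2@Q0 runs 2, rem=3, I/O yield, promote→Q0. Q0=[P2] Q1=[P1,P3] Q2=[]
t=12-14: P2@Q0 runs 2, rem=1, I/O yield, promote→Q0. Q0=[P2] Q1=[P1,P3] Q2=[]
t=14-15: P2@Q0 runs 1, rem=0, completes. Q0=[] Q1=[P1,P3] Q2=[]
t=15-19: P1@Q1 runs 4, rem=5, quantum used, demote→Q2. Q0=[] Q1=[P3] Q2=[P1]
t=19-23: P3@Q1 runs 4, rem=4, quantum used, demote→Q2. Q0=[] Q1=[] Q2=[P1,P3]
t=23-28: P1@Q2 runs 5, rem=0, completes. Q0=[] Q1=[] Q2=[P3]
t=28-32: P3@Q2 runs 4, rem=0, completes. Q0=[] Q1=[] Q2=[]

Answer: 2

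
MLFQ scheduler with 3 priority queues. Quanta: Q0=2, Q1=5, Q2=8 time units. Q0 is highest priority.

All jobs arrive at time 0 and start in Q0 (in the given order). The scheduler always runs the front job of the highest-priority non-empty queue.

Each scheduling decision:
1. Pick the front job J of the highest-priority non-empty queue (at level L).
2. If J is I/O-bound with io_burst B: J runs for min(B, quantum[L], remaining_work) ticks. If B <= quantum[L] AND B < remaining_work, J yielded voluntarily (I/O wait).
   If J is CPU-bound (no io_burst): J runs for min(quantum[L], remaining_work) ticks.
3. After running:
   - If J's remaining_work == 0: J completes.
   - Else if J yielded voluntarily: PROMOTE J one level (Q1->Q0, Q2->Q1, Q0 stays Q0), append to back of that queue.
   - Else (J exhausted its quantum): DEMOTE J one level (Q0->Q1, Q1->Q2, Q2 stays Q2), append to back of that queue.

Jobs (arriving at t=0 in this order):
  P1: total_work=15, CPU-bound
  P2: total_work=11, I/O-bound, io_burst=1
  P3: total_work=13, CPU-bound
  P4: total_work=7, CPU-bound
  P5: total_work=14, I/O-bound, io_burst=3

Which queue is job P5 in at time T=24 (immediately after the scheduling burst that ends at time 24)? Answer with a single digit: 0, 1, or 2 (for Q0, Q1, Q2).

Answer: 1

Derivation:
t=0-2: P1@Q0 runs 2, rem=13, quantum used, demote→Q1. Q0=[P2,P3,P4,P5] Q1=[P1] Q2=[]
t=2-3: P2@Q0 runs 1, rem=10, I/O yield, promote→Q0. Q0=[P3,P4,P5,P2] Q1=[P1] Q2=[]
t=3-5: P3@Q0 runs 2, rem=11, quantum used, demote→Q1. Q0=[P4,P5,P2] Q1=[P1,P3] Q2=[]
t=5-7: P4@Q0 runs 2, rem=5, quantum used, demote→Q1. Q0=[P5,P2] Q1=[P1,P3,P4] Q2=[]
t=7-9: P5@Q0 runs 2, rem=12, quantum used, demote→Q1. Q0=[P2] Q1=[P1,P3,P4,P5] Q2=[]
t=9-10: P2@Q0 runs 1, rem=9, I/O yield, promote→Q0. Q0=[P2] Q1=[P1,P3,P4,P5] Q2=[]
t=10-11: P2@Q0 runs 1, rem=8, I/O yield, promote→Q0. Q0=[P2] Q1=[P1,P3,P4,P5] Q2=[]
t=11-12: P2@Q0 runs 1, rem=7, I/O yield, promote→Q0. Q0=[P2] Q1=[P1,P3,P4,P5] Q2=[]
t=12-13: P2@Q0 runs 1, rem=6, I/O yield, promote→Q0. Q0=[P2] Q1=[P1,P3,P4,P5] Q2=[]
t=13-14: P2@Q0 runs 1, rem=5, I/O yield, promote→Q0. Q0=[P2] Q1=[P1,P3,P4,P5] Q2=[]
t=14-15: P2@Q0 runs 1, rem=4, I/O yield, promote→Q0. Q0=[P2] Q1=[P1,P3,P4,P5] Q2=[]
t=15-16: P2@Q0 runs 1, rem=3, I/O yield, promote→Q0. Q0=[P2] Q1=[P1,P3,P4,P5] Q2=[]
t=16-17: P2@Q0 runs 1, rem=2, I/O yield, promote→Q0. Q0=[P2] Q1=[P1,P3,P4,P5] Q2=[]
t=17-18: P2@Q0 runs 1, rem=1, I/O yield, promote→Q0. Q0=[P2] Q1=[P1,P3,P4,P5] Q2=[]
t=18-19: P2@Q0 runs 1, rem=0, completes. Q0=[] Q1=[P1,P3,P4,P5] Q2=[]
t=19-24: P1@Q1 runs 5, rem=8, quantum used, demote→Q2. Q0=[] Q1=[P3,P4,P5] Q2=[P1]
t=24-29: P3@Q1 runs 5, rem=6, quantum used, demote→Q2. Q0=[] Q1=[P4,P5] Q2=[P1,P3]
t=29-34: P4@Q1 runs 5, rem=0, completes. Q0=[] Q1=[P5] Q2=[P1,P3]
t=34-37: P5@Q1 runs 3, rem=9, I/O yield, promote→Q0. Q0=[P5] Q1=[] Q2=[P1,P3]
t=37-39: P5@Q0 runs 2, rem=7, quantum used, demote→Q1. Q0=[] Q1=[P5] Q2=[P1,P3]
t=39-42: P5@Q1 runs 3, rem=4, I/O yield, promote→Q0. Q0=[P5] Q1=[] Q2=[P1,P3]
t=42-44: P5@Q0 runs 2, rem=2, quantum used, demote→Q1. Q0=[] Q1=[P5] Q2=[P1,P3]
t=44-46: P5@Q1 runs 2, rem=0, completes. Q0=[] Q1=[] Q2=[P1,P3]
t=46-54: P1@Q2 runs 8, rem=0, completes. Q0=[] Q1=[] Q2=[P3]
t=54-60: P3@Q2 runs 6, rem=0, completes. Q0=[] Q1=[] Q2=[]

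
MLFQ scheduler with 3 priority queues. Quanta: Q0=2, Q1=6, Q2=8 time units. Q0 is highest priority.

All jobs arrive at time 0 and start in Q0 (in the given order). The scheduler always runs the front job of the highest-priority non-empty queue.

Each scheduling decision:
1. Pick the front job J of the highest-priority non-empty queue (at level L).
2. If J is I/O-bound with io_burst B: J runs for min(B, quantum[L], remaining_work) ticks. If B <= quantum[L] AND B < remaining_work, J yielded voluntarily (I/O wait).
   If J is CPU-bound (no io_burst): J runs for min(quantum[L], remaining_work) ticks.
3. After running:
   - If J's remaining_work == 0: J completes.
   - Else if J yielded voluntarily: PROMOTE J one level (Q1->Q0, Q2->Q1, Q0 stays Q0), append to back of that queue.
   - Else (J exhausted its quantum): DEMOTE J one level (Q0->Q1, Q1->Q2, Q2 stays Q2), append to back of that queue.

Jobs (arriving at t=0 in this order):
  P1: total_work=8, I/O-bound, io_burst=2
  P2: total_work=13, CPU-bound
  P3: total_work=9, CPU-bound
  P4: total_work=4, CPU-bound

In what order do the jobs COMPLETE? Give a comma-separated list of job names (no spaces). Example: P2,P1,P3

t=0-2: P1@Q0 runs 2, rem=6, I/O yield, promote→Q0. Q0=[P2,P3,P4,P1] Q1=[] Q2=[]
t=2-4: P2@Q0 runs 2, rem=11, quantum used, demote→Q1. Q0=[P3,P4,P1] Q1=[P2] Q2=[]
t=4-6: P3@Q0 runs 2, rem=7, quantum used, demote→Q1. Q0=[P4,P1] Q1=[P2,P3] Q2=[]
t=6-8: P4@Q0 runs 2, rem=2, quantum used, demote→Q1. Q0=[P1] Q1=[P2,P3,P4] Q2=[]
t=8-10: P1@Q0 runs 2, rem=4, I/O yield, promote→Q0. Q0=[P1] Q1=[P2,P3,P4] Q2=[]
t=10-12: P1@Q0 runs 2, rem=2, I/O yield, promote→Q0. Q0=[P1] Q1=[P2,P3,P4] Q2=[]
t=12-14: P1@Q0 runs 2, rem=0, completes. Q0=[] Q1=[P2,P3,P4] Q2=[]
t=14-20: P2@Q1 runs 6, rem=5, quantum used, demote→Q2. Q0=[] Q1=[P3,P4] Q2=[P2]
t=20-26: P3@Q1 runs 6, rem=1, quantum used, demote→Q2. Q0=[] Q1=[P4] Q2=[P2,P3]
t=26-28: P4@Q1 runs 2, rem=0, completes. Q0=[] Q1=[] Q2=[P2,P3]
t=28-33: P2@Q2 runs 5, rem=0, completes. Q0=[] Q1=[] Q2=[P3]
t=33-34: P3@Q2 runs 1, rem=0, completes. Q0=[] Q1=[] Q2=[]

Answer: P1,P4,P2,P3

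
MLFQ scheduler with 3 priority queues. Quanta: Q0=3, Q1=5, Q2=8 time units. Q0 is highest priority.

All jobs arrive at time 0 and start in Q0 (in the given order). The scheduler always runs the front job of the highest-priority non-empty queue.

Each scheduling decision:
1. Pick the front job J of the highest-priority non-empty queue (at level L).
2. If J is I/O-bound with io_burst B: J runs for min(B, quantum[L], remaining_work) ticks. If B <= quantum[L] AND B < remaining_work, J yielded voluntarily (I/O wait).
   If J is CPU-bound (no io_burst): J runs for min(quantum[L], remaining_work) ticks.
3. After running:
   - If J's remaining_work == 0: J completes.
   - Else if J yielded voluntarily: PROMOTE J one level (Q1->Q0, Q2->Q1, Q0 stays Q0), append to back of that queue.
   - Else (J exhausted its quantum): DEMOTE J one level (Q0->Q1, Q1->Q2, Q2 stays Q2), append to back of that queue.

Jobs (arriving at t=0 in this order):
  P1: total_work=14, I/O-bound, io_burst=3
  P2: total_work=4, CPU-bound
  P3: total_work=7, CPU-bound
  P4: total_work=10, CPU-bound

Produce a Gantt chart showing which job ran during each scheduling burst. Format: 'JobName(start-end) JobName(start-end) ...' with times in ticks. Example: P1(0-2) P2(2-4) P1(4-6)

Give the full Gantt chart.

t=0-3: P1@Q0 runs 3, rem=11, I/O yield, promote→Q0. Q0=[P2,P3,P4,P1] Q1=[] Q2=[]
t=3-6: P2@Q0 runs 3, rem=1, quantum used, demote→Q1. Q0=[P3,P4,P1] Q1=[P2] Q2=[]
t=6-9: P3@Q0 runs 3, rem=4, quantum used, demote→Q1. Q0=[P4,P1] Q1=[P2,P3] Q2=[]
t=9-12: P4@Q0 runs 3, rem=7, quantum used, demote→Q1. Q0=[P1] Q1=[P2,P3,P4] Q2=[]
t=12-15: P1@Q0 runs 3, rem=8, I/O yield, promote→Q0. Q0=[P1] Q1=[P2,P3,P4] Q2=[]
t=15-18: P1@Q0 runs 3, rem=5, I/O yield, promote→Q0. Q0=[P1] Q1=[P2,P3,P4] Q2=[]
t=18-21: P1@Q0 runs 3, rem=2, I/O yield, promote→Q0. Q0=[P1] Q1=[P2,P3,P4] Q2=[]
t=21-23: P1@Q0 runs 2, rem=0, completes. Q0=[] Q1=[P2,P3,P4] Q2=[]
t=23-24: P2@Q1 runs 1, rem=0, completes. Q0=[] Q1=[P3,P4] Q2=[]
t=24-28: P3@Q1 runs 4, rem=0, completes. Q0=[] Q1=[P4] Q2=[]
t=28-33: P4@Q1 runs 5, rem=2, quantum used, demote→Q2. Q0=[] Q1=[] Q2=[P4]
t=33-35: P4@Q2 runs 2, rem=0, completes. Q0=[] Q1=[] Q2=[]

Answer: P1(0-3) P2(3-6) P3(6-9) P4(9-12) P1(12-15) P1(15-18) P1(18-21) P1(21-23) P2(23-24) P3(24-28) P4(28-33) P4(33-35)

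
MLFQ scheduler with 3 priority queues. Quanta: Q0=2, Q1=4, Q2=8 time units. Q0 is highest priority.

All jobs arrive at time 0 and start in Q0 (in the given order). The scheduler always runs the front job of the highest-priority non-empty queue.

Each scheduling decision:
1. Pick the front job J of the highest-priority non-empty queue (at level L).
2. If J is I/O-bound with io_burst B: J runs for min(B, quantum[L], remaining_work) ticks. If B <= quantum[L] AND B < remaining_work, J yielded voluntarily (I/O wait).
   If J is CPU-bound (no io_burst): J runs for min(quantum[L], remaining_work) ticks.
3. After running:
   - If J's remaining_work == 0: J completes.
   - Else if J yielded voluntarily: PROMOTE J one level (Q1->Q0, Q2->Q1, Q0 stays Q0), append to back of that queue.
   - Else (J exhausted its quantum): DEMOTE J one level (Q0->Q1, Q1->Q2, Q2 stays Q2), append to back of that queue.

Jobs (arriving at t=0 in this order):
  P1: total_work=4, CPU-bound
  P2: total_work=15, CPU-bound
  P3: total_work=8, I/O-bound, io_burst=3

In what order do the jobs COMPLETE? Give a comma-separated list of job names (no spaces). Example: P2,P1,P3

t=0-2: P1@Q0 runs 2, rem=2, quantum used, demote→Q1. Q0=[P2,P3] Q1=[P1] Q2=[]
t=2-4: P2@Q0 runs 2, rem=13, quantum used, demote→Q1. Q0=[P3] Q1=[P1,P2] Q2=[]
t=4-6: P3@Q0 runs 2, rem=6, quantum used, demote→Q1. Q0=[] Q1=[P1,P2,P3] Q2=[]
t=6-8: P1@Q1 runs 2, rem=0, completes. Q0=[] Q1=[P2,P3] Q2=[]
t=8-12: P2@Q1 runs 4, rem=9, quantum used, demote→Q2. Q0=[] Q1=[P3] Q2=[P2]
t=12-15: P3@Q1 runs 3, rem=3, I/O yield, promote→Q0. Q0=[P3] Q1=[] Q2=[P2]
t=15-17: P3@Q0 runs 2, rem=1, quantum used, demote→Q1. Q0=[] Q1=[P3] Q2=[P2]
t=17-18: P3@Q1 runs 1, rem=0, completes. Q0=[] Q1=[] Q2=[P2]
t=18-26: P2@Q2 runs 8, rem=1, quantum used, demote→Q2. Q0=[] Q1=[] Q2=[P2]
t=26-27: P2@Q2 runs 1, rem=0, completes. Q0=[] Q1=[] Q2=[]

Answer: P1,P3,P2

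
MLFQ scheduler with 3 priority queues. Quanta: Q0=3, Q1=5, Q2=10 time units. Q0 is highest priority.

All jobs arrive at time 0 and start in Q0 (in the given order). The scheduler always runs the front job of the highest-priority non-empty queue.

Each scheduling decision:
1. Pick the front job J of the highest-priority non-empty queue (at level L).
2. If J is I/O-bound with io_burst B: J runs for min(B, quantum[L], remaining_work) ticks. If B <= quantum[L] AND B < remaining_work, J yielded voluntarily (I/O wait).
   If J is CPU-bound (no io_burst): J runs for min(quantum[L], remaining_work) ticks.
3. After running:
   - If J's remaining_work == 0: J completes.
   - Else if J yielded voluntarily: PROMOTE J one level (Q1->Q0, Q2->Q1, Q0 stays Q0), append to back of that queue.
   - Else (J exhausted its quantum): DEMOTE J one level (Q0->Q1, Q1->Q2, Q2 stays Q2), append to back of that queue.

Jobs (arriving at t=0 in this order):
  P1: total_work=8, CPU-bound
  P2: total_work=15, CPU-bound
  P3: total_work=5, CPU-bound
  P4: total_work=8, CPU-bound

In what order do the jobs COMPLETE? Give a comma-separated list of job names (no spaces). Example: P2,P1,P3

t=0-3: P1@Q0 runs 3, rem=5, quantum used, demote→Q1. Q0=[P2,P3,P4] Q1=[P1] Q2=[]
t=3-6: P2@Q0 runs 3, rem=12, quantum used, demote→Q1. Q0=[P3,P4] Q1=[P1,P2] Q2=[]
t=6-9: P3@Q0 runs 3, rem=2, quantum used, demote→Q1. Q0=[P4] Q1=[P1,P2,P3] Q2=[]
t=9-12: P4@Q0 runs 3, rem=5, quantum used, demote→Q1. Q0=[] Q1=[P1,P2,P3,P4] Q2=[]
t=12-17: P1@Q1 runs 5, rem=0, completes. Q0=[] Q1=[P2,P3,P4] Q2=[]
t=17-22: P2@Q1 runs 5, rem=7, quantum used, demote→Q2. Q0=[] Q1=[P3,P4] Q2=[P2]
t=22-24: P3@Q1 runs 2, rem=0, completes. Q0=[] Q1=[P4] Q2=[P2]
t=24-29: P4@Q1 runs 5, rem=0, completes. Q0=[] Q1=[] Q2=[P2]
t=29-36: P2@Q2 runs 7, rem=0, completes. Q0=[] Q1=[] Q2=[]

Answer: P1,P3,P4,P2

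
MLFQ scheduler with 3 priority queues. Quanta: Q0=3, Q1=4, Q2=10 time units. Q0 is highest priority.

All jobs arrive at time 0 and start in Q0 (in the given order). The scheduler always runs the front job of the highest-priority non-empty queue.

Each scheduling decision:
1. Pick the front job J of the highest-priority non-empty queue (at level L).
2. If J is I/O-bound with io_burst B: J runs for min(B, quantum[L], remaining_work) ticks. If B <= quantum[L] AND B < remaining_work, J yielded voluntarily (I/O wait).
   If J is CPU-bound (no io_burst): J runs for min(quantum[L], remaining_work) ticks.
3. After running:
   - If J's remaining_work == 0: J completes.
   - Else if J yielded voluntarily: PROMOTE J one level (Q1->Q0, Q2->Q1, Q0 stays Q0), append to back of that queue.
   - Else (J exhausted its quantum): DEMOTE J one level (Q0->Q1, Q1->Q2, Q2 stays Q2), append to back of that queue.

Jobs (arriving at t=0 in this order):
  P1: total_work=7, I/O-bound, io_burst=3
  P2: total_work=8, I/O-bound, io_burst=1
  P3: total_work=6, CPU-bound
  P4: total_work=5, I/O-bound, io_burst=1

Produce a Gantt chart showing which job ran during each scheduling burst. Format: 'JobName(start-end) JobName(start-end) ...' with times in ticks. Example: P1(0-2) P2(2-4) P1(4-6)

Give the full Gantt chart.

t=0-3: P1@Q0 runs 3, rem=4, I/O yield, promote→Q0. Q0=[P2,P3,P4,P1] Q1=[] Q2=[]
t=3-4: P2@Q0 runs 1, rem=7, I/O yield, promote→Q0. Q0=[P3,P4,P1,P2] Q1=[] Q2=[]
t=4-7: P3@Q0 runs 3, rem=3, quantum used, demote→Q1. Q0=[P4,P1,P2] Q1=[P3] Q2=[]
t=7-8: P4@Q0 runs 1, rem=4, I/O yield, promote→Q0. Q0=[P1,P2,P4] Q1=[P3] Q2=[]
t=8-11: P1@Q0 runs 3, rem=1, I/O yield, promote→Q0. Q0=[P2,P4,P1] Q1=[P3] Q2=[]
t=11-12: P2@Q0 runs 1, rem=6, I/O yield, promote→Q0. Q0=[P4,P1,P2] Q1=[P3] Q2=[]
t=12-13: P4@Q0 runs 1, rem=3, I/O yield, promote→Q0. Q0=[P1,P2,P4] Q1=[P3] Q2=[]
t=13-14: P1@Q0 runs 1, rem=0, completes. Q0=[P2,P4] Q1=[P3] Q2=[]
t=14-15: P2@Q0 runs 1, rem=5, I/O yield, promote→Q0. Q0=[P4,P2] Q1=[P3] Q2=[]
t=15-16: P4@Q0 runs 1, rem=2, I/O yield, promote→Q0. Q0=[P2,P4] Q1=[P3] Q2=[]
t=16-17: P2@Q0 runs 1, rem=4, I/O yield, promote→Q0. Q0=[P4,P2] Q1=[P3] Q2=[]
t=17-18: P4@Q0 runs 1, rem=1, I/O yield, promote→Q0. Q0=[P2,P4] Q1=[P3] Q2=[]
t=18-19: P2@Q0 runs 1, rem=3, I/O yield, promote→Q0. Q0=[P4,P2] Q1=[P3] Q2=[]
t=19-20: P4@Q0 runs 1, rem=0, completes. Q0=[P2] Q1=[P3] Q2=[]
t=20-21: P2@Q0 runs 1, rem=2, I/O yield, promote→Q0. Q0=[P2] Q1=[P3] Q2=[]
t=21-22: P2@Q0 runs 1, rem=1, I/O yield, promote→Q0. Q0=[P2] Q1=[P3] Q2=[]
t=22-23: P2@Q0 runs 1, rem=0, completes. Q0=[] Q1=[P3] Q2=[]
t=23-26: P3@Q1 runs 3, rem=0, completes. Q0=[] Q1=[] Q2=[]

Answer: P1(0-3) P2(3-4) P3(4-7) P4(7-8) P1(8-11) P2(11-12) P4(12-13) P1(13-14) P2(14-15) P4(15-16) P2(16-17) P4(17-18) P2(18-19) P4(19-20) P2(20-21) P2(21-22) P2(22-23) P3(23-26)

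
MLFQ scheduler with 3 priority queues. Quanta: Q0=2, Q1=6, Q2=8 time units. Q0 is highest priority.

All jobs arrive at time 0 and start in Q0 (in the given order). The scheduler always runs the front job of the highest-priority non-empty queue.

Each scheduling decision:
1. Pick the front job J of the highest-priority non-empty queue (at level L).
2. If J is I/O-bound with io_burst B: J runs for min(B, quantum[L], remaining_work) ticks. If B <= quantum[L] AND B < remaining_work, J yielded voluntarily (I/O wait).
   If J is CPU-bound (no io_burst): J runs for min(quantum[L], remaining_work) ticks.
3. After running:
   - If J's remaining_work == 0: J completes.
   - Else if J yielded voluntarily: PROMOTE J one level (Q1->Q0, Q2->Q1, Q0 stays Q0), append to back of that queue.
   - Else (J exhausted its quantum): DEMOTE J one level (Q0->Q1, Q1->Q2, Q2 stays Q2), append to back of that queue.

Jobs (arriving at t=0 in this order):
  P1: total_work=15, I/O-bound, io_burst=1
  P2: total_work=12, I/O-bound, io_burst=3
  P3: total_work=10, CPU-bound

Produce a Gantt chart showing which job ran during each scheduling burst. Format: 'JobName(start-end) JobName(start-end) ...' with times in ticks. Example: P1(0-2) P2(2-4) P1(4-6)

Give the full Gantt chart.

t=0-1: P1@Q0 runs 1, rem=14, I/O yield, promote→Q0. Q0=[P2,P3,P1] Q1=[] Q2=[]
t=1-3: P2@Q0 runs 2, rem=10, quantum used, demote→Q1. Q0=[P3,P1] Q1=[P2] Q2=[]
t=3-5: P3@Q0 runs 2, rem=8, quantum used, demote→Q1. Q0=[P1] Q1=[P2,P3] Q2=[]
t=5-6: P1@Q0 runs 1, rem=13, I/O yield, promote→Q0. Q0=[P1] Q1=[P2,P3] Q2=[]
t=6-7: P1@Q0 runs 1, rem=12, I/O yield, promote→Q0. Q0=[P1] Q1=[P2,P3] Q2=[]
t=7-8: P1@Q0 runs 1, rem=11, I/O yield, promote→Q0. Q0=[P1] Q1=[P2,P3] Q2=[]
t=8-9: P1@Q0 runs 1, rem=10, I/O yield, promote→Q0. Q0=[P1] Q1=[P2,P3] Q2=[]
t=9-10: P1@Q0 runs 1, rem=9, I/O yield, promote→Q0. Q0=[P1] Q1=[P2,P3] Q2=[]
t=10-11: P1@Q0 runs 1, rem=8, I/O yield, promote→Q0. Q0=[P1] Q1=[P2,P3] Q2=[]
t=11-12: P1@Q0 runs 1, rem=7, I/O yield, promote→Q0. Q0=[P1] Q1=[P2,P3] Q2=[]
t=12-13: P1@Q0 runs 1, rem=6, I/O yield, promote→Q0. Q0=[P1] Q1=[P2,P3] Q2=[]
t=13-14: P1@Q0 runs 1, rem=5, I/O yield, promote→Q0. Q0=[P1] Q1=[P2,P3] Q2=[]
t=14-15: P1@Q0 runs 1, rem=4, I/O yield, promote→Q0. Q0=[P1] Q1=[P2,P3] Q2=[]
t=15-16: P1@Q0 runs 1, rem=3, I/O yield, promote→Q0. Q0=[P1] Q1=[P2,P3] Q2=[]
t=16-17: P1@Q0 runs 1, rem=2, I/O yield, promote→Q0. Q0=[P1] Q1=[P2,P3] Q2=[]
t=17-18: P1@Q0 runs 1, rem=1, I/O yield, promote→Q0. Q0=[P1] Q1=[P2,P3] Q2=[]
t=18-19: P1@Q0 runs 1, rem=0, completes. Q0=[] Q1=[P2,P3] Q2=[]
t=19-22: P2@Q1 runs 3, rem=7, I/O yield, promote→Q0. Q0=[P2] Q1=[P3] Q2=[]
t=22-24: P2@Q0 runs 2, rem=5, quantum used, demote→Q1. Q0=[] Q1=[P3,P2] Q2=[]
t=24-30: P3@Q1 runs 6, rem=2, quantum used, demote→Q2. Q0=[] Q1=[P2] Q2=[P3]
t=30-33: P2@Q1 runs 3, rem=2, I/O yield, promote→Q0. Q0=[P2] Q1=[] Q2=[P3]
t=33-35: P2@Q0 runs 2, rem=0, completes. Q0=[] Q1=[] Q2=[P3]
t=35-37: P3@Q2 runs 2, rem=0, completes. Q0=[] Q1=[] Q2=[]

Answer: P1(0-1) P2(1-3) P3(3-5) P1(5-6) P1(6-7) P1(7-8) P1(8-9) P1(9-10) P1(10-11) P1(11-12) P1(12-13) P1(13-14) P1(14-15) P1(15-16) P1(16-17) P1(17-18) P1(18-19) P2(19-22) P2(22-24) P3(24-30) P2(30-33) P2(33-35) P3(35-37)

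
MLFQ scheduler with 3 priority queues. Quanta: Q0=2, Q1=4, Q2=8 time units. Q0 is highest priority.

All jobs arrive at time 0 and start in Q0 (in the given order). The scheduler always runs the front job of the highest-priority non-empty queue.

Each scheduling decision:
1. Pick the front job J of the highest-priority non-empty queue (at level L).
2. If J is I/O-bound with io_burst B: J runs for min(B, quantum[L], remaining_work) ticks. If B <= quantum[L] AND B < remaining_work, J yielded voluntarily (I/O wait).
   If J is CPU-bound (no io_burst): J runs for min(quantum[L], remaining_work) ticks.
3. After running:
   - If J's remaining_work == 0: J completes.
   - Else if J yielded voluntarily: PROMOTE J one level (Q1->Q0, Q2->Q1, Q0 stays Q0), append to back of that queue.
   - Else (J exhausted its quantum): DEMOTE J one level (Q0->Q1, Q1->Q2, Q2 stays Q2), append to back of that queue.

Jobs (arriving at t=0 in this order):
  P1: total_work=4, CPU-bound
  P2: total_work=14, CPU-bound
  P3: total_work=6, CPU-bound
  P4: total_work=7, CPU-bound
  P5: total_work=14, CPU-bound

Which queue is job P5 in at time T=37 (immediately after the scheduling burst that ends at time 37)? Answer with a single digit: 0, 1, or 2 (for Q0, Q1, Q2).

t=0-2: P1@Q0 runs 2, rem=2, quantum used, demote→Q1. Q0=[P2,P3,P4,P5] Q1=[P1] Q2=[]
t=2-4: P2@Q0 runs 2, rem=12, quantum used, demote→Q1. Q0=[P3,P4,P5] Q1=[P1,P2] Q2=[]
t=4-6: P3@Q0 runs 2, rem=4, quantum used, demote→Q1. Q0=[P4,P5] Q1=[P1,P2,P3] Q2=[]
t=6-8: P4@Q0 runs 2, rem=5, quantum used, demote→Q1. Q0=[P5] Q1=[P1,P2,P3,P4] Q2=[]
t=8-10: P5@Q0 runs 2, rem=12, quantum used, demote→Q1. Q0=[] Q1=[P1,P2,P3,P4,P5] Q2=[]
t=10-12: P1@Q1 runs 2, rem=0, completes. Q0=[] Q1=[P2,P3,P4,P5] Q2=[]
t=12-16: P2@Q1 runs 4, rem=8, quantum used, demote→Q2. Q0=[] Q1=[P3,P4,P5] Q2=[P2]
t=16-20: P3@Q1 runs 4, rem=0, completes. Q0=[] Q1=[P4,P5] Q2=[P2]
t=20-24: P4@Q1 runs 4, rem=1, quantum used, demote→Q2. Q0=[] Q1=[P5] Q2=[P2,P4]
t=24-28: P5@Q1 runs 4, rem=8, quantum used, demote→Q2. Q0=[] Q1=[] Q2=[P2,P4,P5]
t=28-36: P2@Q2 runs 8, rem=0, completes. Q0=[] Q1=[] Q2=[P4,P5]
t=36-37: P4@Q2 runs 1, rem=0, completes. Q0=[] Q1=[] Q2=[P5]
t=37-45: P5@Q2 runs 8, rem=0, completes. Q0=[] Q1=[] Q2=[]

Answer: 2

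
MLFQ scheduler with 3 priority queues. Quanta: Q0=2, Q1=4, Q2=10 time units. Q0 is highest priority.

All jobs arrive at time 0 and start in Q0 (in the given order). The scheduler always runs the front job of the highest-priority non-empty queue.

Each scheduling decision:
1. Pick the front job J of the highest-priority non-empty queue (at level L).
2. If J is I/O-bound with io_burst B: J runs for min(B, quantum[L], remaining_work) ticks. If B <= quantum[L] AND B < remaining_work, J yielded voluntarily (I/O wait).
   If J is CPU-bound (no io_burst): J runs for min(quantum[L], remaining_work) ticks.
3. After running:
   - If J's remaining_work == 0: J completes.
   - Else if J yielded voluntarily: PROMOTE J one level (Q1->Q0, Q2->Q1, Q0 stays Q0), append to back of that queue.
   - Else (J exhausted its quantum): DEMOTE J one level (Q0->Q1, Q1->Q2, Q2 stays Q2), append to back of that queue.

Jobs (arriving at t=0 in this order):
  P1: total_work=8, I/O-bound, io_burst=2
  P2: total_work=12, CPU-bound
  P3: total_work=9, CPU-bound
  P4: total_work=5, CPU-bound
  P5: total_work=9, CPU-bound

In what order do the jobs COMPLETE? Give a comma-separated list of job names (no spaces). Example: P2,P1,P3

Answer: P1,P4,P2,P3,P5

Derivation:
t=0-2: P1@Q0 runs 2, rem=6, I/O yield, promote→Q0. Q0=[P2,P3,P4,P5,P1] Q1=[] Q2=[]
t=2-4: P2@Q0 runs 2, rem=10, quantum used, demote→Q1. Q0=[P3,P4,P5,P1] Q1=[P2] Q2=[]
t=4-6: P3@Q0 runs 2, rem=7, quantum used, demote→Q1. Q0=[P4,P5,P1] Q1=[P2,P3] Q2=[]
t=6-8: P4@Q0 runs 2, rem=3, quantum used, demote→Q1. Q0=[P5,P1] Q1=[P2,P3,P4] Q2=[]
t=8-10: P5@Q0 runs 2, rem=7, quantum used, demote→Q1. Q0=[P1] Q1=[P2,P3,P4,P5] Q2=[]
t=10-12: P1@Q0 runs 2, rem=4, I/O yield, promote→Q0. Q0=[P1] Q1=[P2,P3,P4,P5] Q2=[]
t=12-14: P1@Q0 runs 2, rem=2, I/O yield, promote→Q0. Q0=[P1] Q1=[P2,P3,P4,P5] Q2=[]
t=14-16: P1@Q0 runs 2, rem=0, completes. Q0=[] Q1=[P2,P3,P4,P5] Q2=[]
t=16-20: P2@Q1 runs 4, rem=6, quantum used, demote→Q2. Q0=[] Q1=[P3,P4,P5] Q2=[P2]
t=20-24: P3@Q1 runs 4, rem=3, quantum used, demote→Q2. Q0=[] Q1=[P4,P5] Q2=[P2,P3]
t=24-27: P4@Q1 runs 3, rem=0, completes. Q0=[] Q1=[P5] Q2=[P2,P3]
t=27-31: P5@Q1 runs 4, rem=3, quantum used, demote→Q2. Q0=[] Q1=[] Q2=[P2,P3,P5]
t=31-37: P2@Q2 runs 6, rem=0, completes. Q0=[] Q1=[] Q2=[P3,P5]
t=37-40: P3@Q2 runs 3, rem=0, completes. Q0=[] Q1=[] Q2=[P5]
t=40-43: P5@Q2 runs 3, rem=0, completes. Q0=[] Q1=[] Q2=[]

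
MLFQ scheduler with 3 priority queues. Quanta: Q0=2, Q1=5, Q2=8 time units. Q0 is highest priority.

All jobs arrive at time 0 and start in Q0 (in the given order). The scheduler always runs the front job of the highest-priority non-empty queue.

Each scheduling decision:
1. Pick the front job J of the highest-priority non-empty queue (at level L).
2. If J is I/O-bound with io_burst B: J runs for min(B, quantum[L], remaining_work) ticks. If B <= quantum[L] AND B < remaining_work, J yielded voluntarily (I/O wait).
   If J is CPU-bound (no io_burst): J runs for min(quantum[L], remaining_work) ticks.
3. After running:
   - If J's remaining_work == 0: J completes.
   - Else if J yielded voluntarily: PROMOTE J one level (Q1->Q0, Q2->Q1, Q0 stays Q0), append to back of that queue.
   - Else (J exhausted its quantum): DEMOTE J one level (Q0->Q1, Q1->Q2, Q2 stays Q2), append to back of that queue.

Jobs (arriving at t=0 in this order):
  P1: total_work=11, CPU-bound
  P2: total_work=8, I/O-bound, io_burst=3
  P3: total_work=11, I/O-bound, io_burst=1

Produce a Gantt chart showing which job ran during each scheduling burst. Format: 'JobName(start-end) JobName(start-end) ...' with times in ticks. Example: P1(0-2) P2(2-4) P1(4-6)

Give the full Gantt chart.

t=0-2: P1@Q0 runs 2, rem=9, quantum used, demote→Q1. Q0=[P2,P3] Q1=[P1] Q2=[]
t=2-4: P2@Q0 runs 2, rem=6, quantum used, demote→Q1. Q0=[P3] Q1=[P1,P2] Q2=[]
t=4-5: P3@Q0 runs 1, rem=10, I/O yield, promote→Q0. Q0=[P3] Q1=[P1,P2] Q2=[]
t=5-6: P3@Q0 runs 1, rem=9, I/O yield, promote→Q0. Q0=[P3] Q1=[P1,P2] Q2=[]
t=6-7: P3@Q0 runs 1, rem=8, I/O yield, promote→Q0. Q0=[P3] Q1=[P1,P2] Q2=[]
t=7-8: P3@Q0 runs 1, rem=7, I/O yield, promote→Q0. Q0=[P3] Q1=[P1,P2] Q2=[]
t=8-9: P3@Q0 runs 1, rem=6, I/O yield, promote→Q0. Q0=[P3] Q1=[P1,P2] Q2=[]
t=9-10: P3@Q0 runs 1, rem=5, I/O yield, promote→Q0. Q0=[P3] Q1=[P1,P2] Q2=[]
t=10-11: P3@Q0 runs 1, rem=4, I/O yield, promote→Q0. Q0=[P3] Q1=[P1,P2] Q2=[]
t=11-12: P3@Q0 runs 1, rem=3, I/O yield, promote→Q0. Q0=[P3] Q1=[P1,P2] Q2=[]
t=12-13: P3@Q0 runs 1, rem=2, I/O yield, promote→Q0. Q0=[P3] Q1=[P1,P2] Q2=[]
t=13-14: P3@Q0 runs 1, rem=1, I/O yield, promote→Q0. Q0=[P3] Q1=[P1,P2] Q2=[]
t=14-15: P3@Q0 runs 1, rem=0, completes. Q0=[] Q1=[P1,P2] Q2=[]
t=15-20: P1@Q1 runs 5, rem=4, quantum used, demote→Q2. Q0=[] Q1=[P2] Q2=[P1]
t=20-23: P2@Q1 runs 3, rem=3, I/O yield, promote→Q0. Q0=[P2] Q1=[] Q2=[P1]
t=23-25: P2@Q0 runs 2, rem=1, quantum used, demote→Q1. Q0=[] Q1=[P2] Q2=[P1]
t=25-26: P2@Q1 runs 1, rem=0, completes. Q0=[] Q1=[] Q2=[P1]
t=26-30: P1@Q2 runs 4, rem=0, completes. Q0=[] Q1=[] Q2=[]

Answer: P1(0-2) P2(2-4) P3(4-5) P3(5-6) P3(6-7) P3(7-8) P3(8-9) P3(9-10) P3(10-11) P3(11-12) P3(12-13) P3(13-14) P3(14-15) P1(15-20) P2(20-23) P2(23-25) P2(25-26) P1(26-30)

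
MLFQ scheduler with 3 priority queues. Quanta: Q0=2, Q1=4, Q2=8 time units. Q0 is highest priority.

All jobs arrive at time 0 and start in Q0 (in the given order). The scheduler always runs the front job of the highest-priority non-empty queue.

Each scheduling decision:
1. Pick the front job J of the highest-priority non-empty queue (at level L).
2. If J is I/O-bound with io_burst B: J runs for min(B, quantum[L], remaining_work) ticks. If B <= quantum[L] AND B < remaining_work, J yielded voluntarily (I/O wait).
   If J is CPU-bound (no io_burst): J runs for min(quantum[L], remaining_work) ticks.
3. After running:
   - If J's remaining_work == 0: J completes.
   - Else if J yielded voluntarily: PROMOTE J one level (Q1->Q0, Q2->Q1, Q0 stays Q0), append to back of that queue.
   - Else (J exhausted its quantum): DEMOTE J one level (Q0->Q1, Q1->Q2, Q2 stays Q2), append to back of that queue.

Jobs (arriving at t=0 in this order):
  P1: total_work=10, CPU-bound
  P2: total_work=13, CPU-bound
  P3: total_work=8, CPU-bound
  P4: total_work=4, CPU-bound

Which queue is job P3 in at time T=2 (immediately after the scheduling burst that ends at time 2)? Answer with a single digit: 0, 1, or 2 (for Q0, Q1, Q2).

Answer: 0

Derivation:
t=0-2: P1@Q0 runs 2, rem=8, quantum used, demote→Q1. Q0=[P2,P3,P4] Q1=[P1] Q2=[]
t=2-4: P2@Q0 runs 2, rem=11, quantum used, demote→Q1. Q0=[P3,P4] Q1=[P1,P2] Q2=[]
t=4-6: P3@Q0 runs 2, rem=6, quantum used, demote→Q1. Q0=[P4] Q1=[P1,P2,P3] Q2=[]
t=6-8: P4@Q0 runs 2, rem=2, quantum used, demote→Q1. Q0=[] Q1=[P1,P2,P3,P4] Q2=[]
t=8-12: P1@Q1 runs 4, rem=4, quantum used, demote→Q2. Q0=[] Q1=[P2,P3,P4] Q2=[P1]
t=12-16: P2@Q1 runs 4, rem=7, quantum used, demote→Q2. Q0=[] Q1=[P3,P4] Q2=[P1,P2]
t=16-20: P3@Q1 runs 4, rem=2, quantum used, demote→Q2. Q0=[] Q1=[P4] Q2=[P1,P2,P3]
t=20-22: P4@Q1 runs 2, rem=0, completes. Q0=[] Q1=[] Q2=[P1,P2,P3]
t=22-26: P1@Q2 runs 4, rem=0, completes. Q0=[] Q1=[] Q2=[P2,P3]
t=26-33: P2@Q2 runs 7, rem=0, completes. Q0=[] Q1=[] Q2=[P3]
t=33-35: P3@Q2 runs 2, rem=0, completes. Q0=[] Q1=[] Q2=[]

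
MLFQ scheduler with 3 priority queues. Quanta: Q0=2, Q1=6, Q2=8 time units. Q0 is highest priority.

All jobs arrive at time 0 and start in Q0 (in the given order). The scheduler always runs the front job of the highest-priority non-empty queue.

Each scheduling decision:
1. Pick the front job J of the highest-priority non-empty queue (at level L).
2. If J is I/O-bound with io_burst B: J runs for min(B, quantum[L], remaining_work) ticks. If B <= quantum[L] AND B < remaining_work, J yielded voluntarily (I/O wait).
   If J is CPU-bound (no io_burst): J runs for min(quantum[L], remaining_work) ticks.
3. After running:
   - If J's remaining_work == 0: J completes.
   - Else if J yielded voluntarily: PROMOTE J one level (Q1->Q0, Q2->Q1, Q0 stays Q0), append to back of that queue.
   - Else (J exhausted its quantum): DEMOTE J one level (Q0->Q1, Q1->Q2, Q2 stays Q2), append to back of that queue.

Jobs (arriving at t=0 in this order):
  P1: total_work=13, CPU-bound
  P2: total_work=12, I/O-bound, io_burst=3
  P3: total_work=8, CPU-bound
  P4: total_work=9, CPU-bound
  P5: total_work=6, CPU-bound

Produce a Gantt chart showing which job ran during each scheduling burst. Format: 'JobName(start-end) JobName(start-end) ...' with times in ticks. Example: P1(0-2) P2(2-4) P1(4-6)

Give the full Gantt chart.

Answer: P1(0-2) P2(2-4) P3(4-6) P4(6-8) P5(8-10) P1(10-16) P2(16-19) P2(19-21) P3(21-27) P4(27-33) P5(33-37) P2(37-40) P2(40-42) P1(42-47) P4(47-48)

Derivation:
t=0-2: P1@Q0 runs 2, rem=11, quantum used, demote→Q1. Q0=[P2,P3,P4,P5] Q1=[P1] Q2=[]
t=2-4: P2@Q0 runs 2, rem=10, quantum used, demote→Q1. Q0=[P3,P4,P5] Q1=[P1,P2] Q2=[]
t=4-6: P3@Q0 runs 2, rem=6, quantum used, demote→Q1. Q0=[P4,P5] Q1=[P1,P2,P3] Q2=[]
t=6-8: P4@Q0 runs 2, rem=7, quantum used, demote→Q1. Q0=[P5] Q1=[P1,P2,P3,P4] Q2=[]
t=8-10: P5@Q0 runs 2, rem=4, quantum used, demote→Q1. Q0=[] Q1=[P1,P2,P3,P4,P5] Q2=[]
t=10-16: P1@Q1 runs 6, rem=5, quantum used, demote→Q2. Q0=[] Q1=[P2,P3,P4,P5] Q2=[P1]
t=16-19: P2@Q1 runs 3, rem=7, I/O yield, promote→Q0. Q0=[P2] Q1=[P3,P4,P5] Q2=[P1]
t=19-21: P2@Q0 runs 2, rem=5, quantum used, demote→Q1. Q0=[] Q1=[P3,P4,P5,P2] Q2=[P1]
t=21-27: P3@Q1 runs 6, rem=0, completes. Q0=[] Q1=[P4,P5,P2] Q2=[P1]
t=27-33: P4@Q1 runs 6, rem=1, quantum used, demote→Q2. Q0=[] Q1=[P5,P2] Q2=[P1,P4]
t=33-37: P5@Q1 runs 4, rem=0, completes. Q0=[] Q1=[P2] Q2=[P1,P4]
t=37-40: P2@Q1 runs 3, rem=2, I/O yield, promote→Q0. Q0=[P2] Q1=[] Q2=[P1,P4]
t=40-42: P2@Q0 runs 2, rem=0, completes. Q0=[] Q1=[] Q2=[P1,P4]
t=42-47: P1@Q2 runs 5, rem=0, completes. Q0=[] Q1=[] Q2=[P4]
t=47-48: P4@Q2 runs 1, rem=0, completes. Q0=[] Q1=[] Q2=[]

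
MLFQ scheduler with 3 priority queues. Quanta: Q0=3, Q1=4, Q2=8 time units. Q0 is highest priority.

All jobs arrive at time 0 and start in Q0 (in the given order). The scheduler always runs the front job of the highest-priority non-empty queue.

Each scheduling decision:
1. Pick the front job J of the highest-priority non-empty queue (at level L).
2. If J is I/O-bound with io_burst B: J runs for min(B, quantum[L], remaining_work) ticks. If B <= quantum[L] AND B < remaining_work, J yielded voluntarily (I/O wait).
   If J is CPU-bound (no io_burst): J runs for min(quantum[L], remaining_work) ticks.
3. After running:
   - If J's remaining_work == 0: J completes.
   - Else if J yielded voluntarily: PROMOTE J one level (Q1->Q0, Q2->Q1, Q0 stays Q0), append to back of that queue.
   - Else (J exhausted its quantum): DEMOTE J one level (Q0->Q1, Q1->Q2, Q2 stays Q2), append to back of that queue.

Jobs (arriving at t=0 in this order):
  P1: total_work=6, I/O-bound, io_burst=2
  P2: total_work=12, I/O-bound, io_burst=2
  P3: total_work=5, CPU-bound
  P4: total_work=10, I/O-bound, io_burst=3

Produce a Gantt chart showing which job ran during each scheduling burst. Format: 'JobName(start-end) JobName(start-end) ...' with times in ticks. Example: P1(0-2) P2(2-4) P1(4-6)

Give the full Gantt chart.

Answer: P1(0-2) P2(2-4) P3(4-7) P4(7-10) P1(10-12) P2(12-14) P4(14-17) P1(17-19) P2(19-21) P4(21-24) P2(24-26) P4(26-27) P2(27-29) P2(29-31) P3(31-33)

Derivation:
t=0-2: P1@Q0 runs 2, rem=4, I/O yield, promote→Q0. Q0=[P2,P3,P4,P1] Q1=[] Q2=[]
t=2-4: P2@Q0 runs 2, rem=10, I/O yield, promote→Q0. Q0=[P3,P4,P1,P2] Q1=[] Q2=[]
t=4-7: P3@Q0 runs 3, rem=2, quantum used, demote→Q1. Q0=[P4,P1,P2] Q1=[P3] Q2=[]
t=7-10: P4@Q0 runs 3, rem=7, I/O yield, promote→Q0. Q0=[P1,P2,P4] Q1=[P3] Q2=[]
t=10-12: P1@Q0 runs 2, rem=2, I/O yield, promote→Q0. Q0=[P2,P4,P1] Q1=[P3] Q2=[]
t=12-14: P2@Q0 runs 2, rem=8, I/O yield, promote→Q0. Q0=[P4,P1,P2] Q1=[P3] Q2=[]
t=14-17: P4@Q0 runs 3, rem=4, I/O yield, promote→Q0. Q0=[P1,P2,P4] Q1=[P3] Q2=[]
t=17-19: P1@Q0 runs 2, rem=0, completes. Q0=[P2,P4] Q1=[P3] Q2=[]
t=19-21: P2@Q0 runs 2, rem=6, I/O yield, promote→Q0. Q0=[P4,P2] Q1=[P3] Q2=[]
t=21-24: P4@Q0 runs 3, rem=1, I/O yield, promote→Q0. Q0=[P2,P4] Q1=[P3] Q2=[]
t=24-26: P2@Q0 runs 2, rem=4, I/O yield, promote→Q0. Q0=[P4,P2] Q1=[P3] Q2=[]
t=26-27: P4@Q0 runs 1, rem=0, completes. Q0=[P2] Q1=[P3] Q2=[]
t=27-29: P2@Q0 runs 2, rem=2, I/O yield, promote→Q0. Q0=[P2] Q1=[P3] Q2=[]
t=29-31: P2@Q0 runs 2, rem=0, completes. Q0=[] Q1=[P3] Q2=[]
t=31-33: P3@Q1 runs 2, rem=0, completes. Q0=[] Q1=[] Q2=[]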